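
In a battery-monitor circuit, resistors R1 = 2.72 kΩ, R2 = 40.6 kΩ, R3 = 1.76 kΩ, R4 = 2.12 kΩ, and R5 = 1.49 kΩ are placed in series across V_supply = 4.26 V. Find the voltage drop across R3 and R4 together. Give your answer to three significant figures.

Series total: ΣR = 2.72 + 40.6 + 1.76 + 2.12 + 1.49 = 48.69 kΩ.
R_{R3..R4} = 1.76 + 2.12 = 3.880 kΩ.
V = V_supply · R/ΣR = 4.26 × 0.07969 = 0.3395 V.

V ≈ 0.339 V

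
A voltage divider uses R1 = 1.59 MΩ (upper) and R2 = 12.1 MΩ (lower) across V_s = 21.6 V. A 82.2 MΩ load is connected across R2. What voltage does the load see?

V_out ≈ 18.8 V

R2 ‖ R_L = (12.1 × 82.2)/(12.1 + 82.2) = 10.55 MΩ.
Voltage divider with the loaded lower leg: V_out = 21.6 × 10.55/(1.59 + 10.55) = 21.6 × 0.8690 = 18.77 V.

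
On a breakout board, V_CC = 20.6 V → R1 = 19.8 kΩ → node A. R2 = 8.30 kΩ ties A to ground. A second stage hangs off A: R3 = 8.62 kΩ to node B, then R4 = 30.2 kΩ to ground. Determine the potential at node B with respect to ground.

Looking into the second stage from A: R3 + R4 = 38.82 kΩ appears in parallel with R2.
R2 ‖ (R3+R4) = 6.838 kΩ.
First divider: V_A = V_CC · 6.838/(19.8 + 6.838) = 5.288 V.
V_B = V_A × 0.7779 = 4.114 V.

V_B ≈ 4.11 V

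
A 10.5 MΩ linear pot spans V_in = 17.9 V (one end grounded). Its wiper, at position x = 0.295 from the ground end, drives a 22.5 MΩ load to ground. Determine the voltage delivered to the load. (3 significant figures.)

Lower segment x·R_p = 3.097 MΩ; upper segment (1−x)·R_p = 7.403 MΩ.
R_L loads the lower segment: effective lower R = 2.723 MΩ.
V_out = 17.9 × 2.723/(7.403 + 2.723) = 4.813 V.

V_out ≈ 4.81 V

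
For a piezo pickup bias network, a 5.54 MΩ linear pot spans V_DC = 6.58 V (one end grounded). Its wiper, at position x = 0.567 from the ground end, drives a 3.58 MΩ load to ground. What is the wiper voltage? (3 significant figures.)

V_out ≈ 2.70 V

The pot divides into 2.399 MΩ above the wiper and 3.141 MΩ below.
(x·R_p) ‖ R_L = 1.673 MΩ.
Loaded-divider output: V_out = 6.58 × 0.4109 = 2.704 V.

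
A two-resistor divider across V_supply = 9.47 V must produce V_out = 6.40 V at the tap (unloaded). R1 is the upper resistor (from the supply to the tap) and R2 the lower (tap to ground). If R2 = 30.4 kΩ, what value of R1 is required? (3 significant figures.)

Required fraction k = V_out/V_supply = 0.6758.
Rearranging, R1 = R2·(1−k)/k = 30.4 × 0.4797 = 14.58 kΩ.

R1 ≈ 14.6 kΩ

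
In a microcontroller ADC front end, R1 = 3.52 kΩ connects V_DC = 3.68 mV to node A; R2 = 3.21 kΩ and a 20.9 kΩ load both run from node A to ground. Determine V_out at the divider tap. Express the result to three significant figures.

R2 ‖ R_L = (3.21 × 20.9)/(3.21 + 20.9) = 2.783 kΩ.
Now apply the divider: V_out = 3.68 × 0.4415 = 1.625 mV.

V_out ≈ 1.62 mV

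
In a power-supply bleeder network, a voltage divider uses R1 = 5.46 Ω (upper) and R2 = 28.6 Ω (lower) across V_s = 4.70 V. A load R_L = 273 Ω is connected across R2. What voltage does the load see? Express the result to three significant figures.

First combine the lower leg with the load: R2 ‖ R_L = 25.89 Ω.
Then V_out = V_s · R2'/(R1 + R2') = 4.70 × 25.89/31.35 = 3.881 V.
(Unloaded it would be 3.95 V; the load pulls it down.)

V_out ≈ 3.88 V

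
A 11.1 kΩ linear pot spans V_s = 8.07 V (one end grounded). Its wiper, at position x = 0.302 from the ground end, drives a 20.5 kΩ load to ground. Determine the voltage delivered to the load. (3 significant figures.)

V_out ≈ 2.19 V

Lower segment x·R_p = 3.352 kΩ; upper segment (1−x)·R_p = 7.748 kΩ.
R_L loads the lower segment: effective lower R = 2.881 kΩ.
Loaded-divider output: V_out = 8.07 × 0.2711 = 2.187 V.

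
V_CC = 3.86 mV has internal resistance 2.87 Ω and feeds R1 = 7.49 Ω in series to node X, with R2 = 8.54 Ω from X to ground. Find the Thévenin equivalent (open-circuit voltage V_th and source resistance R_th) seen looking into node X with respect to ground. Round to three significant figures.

V_th ≈ 1.74 mV, R_th ≈ 4.68 Ω

R1' = 2.87 + 7.49 = 10.36 Ω (source resistance + R1).
Open-circuit (no load on X): V_th = V_CC · R2/(R1' + R2) = 3.86 × 8.54/(10.36 + 8.54) = 1.744 mV.
Zeroing V_CC shorts the top of R1' to ground, so R_th = R1' ‖ R2 = 4.681 Ω.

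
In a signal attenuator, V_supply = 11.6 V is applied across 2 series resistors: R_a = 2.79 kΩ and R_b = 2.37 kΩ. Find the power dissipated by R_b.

P ≈ 12.0 mW

The common current is I = 11.6/5.160 = 2.248 mA.
P = I²R = 5.054 × 2.37 = 11.98 mW.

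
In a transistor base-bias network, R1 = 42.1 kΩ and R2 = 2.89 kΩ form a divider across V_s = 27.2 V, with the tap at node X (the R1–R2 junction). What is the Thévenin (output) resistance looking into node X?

Looking into X with the source shorted: R_th = R1·R2/(R1+R2) = 42.10 × 2.89/44.99 = 2.704 kΩ.

R_th ≈ 2.70 kΩ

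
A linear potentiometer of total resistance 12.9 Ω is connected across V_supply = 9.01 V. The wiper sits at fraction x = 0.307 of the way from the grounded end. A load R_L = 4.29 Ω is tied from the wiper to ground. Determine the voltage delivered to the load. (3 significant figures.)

V_out ≈ 1.69 V

Lower segment x·R_p = 3.960 Ω; upper segment (1−x)·R_p = 8.940 Ω.
R_L loads the lower segment: effective lower R = 2.059 Ω.
V_out = 9.01 × 2.059/(8.940 + 2.059) = 1.687 V.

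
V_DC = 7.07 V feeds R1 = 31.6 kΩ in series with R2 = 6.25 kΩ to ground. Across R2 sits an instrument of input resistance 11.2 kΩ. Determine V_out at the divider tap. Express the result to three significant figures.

V_out ≈ 0.796 V

R2 ‖ R_L = (6.25 × 11.2)/(6.25 + 11.2) = 4.011 kΩ.
Then V_out = V_DC · R2'/(R1 + R2') = 7.07 × 4.011/35.61 = 0.7964 V.
(Unloaded it would be 1.17 V; the load pulls it down.)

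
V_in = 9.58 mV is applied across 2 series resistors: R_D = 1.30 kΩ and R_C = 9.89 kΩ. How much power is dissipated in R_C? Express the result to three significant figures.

The common current is I = 9.58/11.19 = 0.8561 µA.
P(R_C) = I²·R_C = (0.8561)² × 9.89 = 7.249 nW.

P ≈ 7.25 nW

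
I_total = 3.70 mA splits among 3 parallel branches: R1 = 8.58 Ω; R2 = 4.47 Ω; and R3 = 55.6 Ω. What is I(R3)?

Conductances: ΣG = 1/8.58 + 1/4.47 + 1/55.6 = 0.3582 (1/Ω).
Current divider: I(R3) = I_total · G_k/ΣG = 3.70 × (0.01799/0.3582) = 3.70 × 0.05020 = 0.1858 mA.

I ≈ 0.186 mA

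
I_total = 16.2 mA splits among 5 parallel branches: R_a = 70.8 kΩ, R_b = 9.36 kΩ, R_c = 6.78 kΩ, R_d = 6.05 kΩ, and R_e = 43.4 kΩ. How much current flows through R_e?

I ≈ 0.817 mA

ΣG = 1/70.8 + 1/9.36 + 1/6.78 + 1/6.05 + 1/43.4 = 0.4568.
By the current-divider rule, I = I_total · G_k/ΣG = 16.2 × 0.05044 = 0.8172 mA.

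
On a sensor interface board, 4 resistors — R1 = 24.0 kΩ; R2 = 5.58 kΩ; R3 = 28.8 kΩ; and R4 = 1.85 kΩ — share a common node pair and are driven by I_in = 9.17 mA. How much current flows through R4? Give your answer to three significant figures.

Total conductance ΣG = 1/24.0 + 1/5.58 + 1/28.8 + 1/1.85 = 0.7961 (units of 1/kΩ).
Current divider: I(R4) = I_in · G_k/ΣG = 9.17 × (0.5405/0.7961) = 9.17 × 0.6790 = 6.226 mA.

I ≈ 6.23 mA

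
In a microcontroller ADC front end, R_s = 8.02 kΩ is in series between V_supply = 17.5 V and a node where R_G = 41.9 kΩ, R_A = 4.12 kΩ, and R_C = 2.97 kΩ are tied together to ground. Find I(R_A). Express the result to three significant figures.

Parallel bank: R_p = 1/(1/41.9 + 1/4.12 + 1/2.97) = 1.658 kΩ.
V_A = 17.5 × 1.658/9.678 = 2.997 V.
Branch current I = V_A/R_A = 2.997/4.12 = 0.7275 mA.

I ≈ 0.728 mA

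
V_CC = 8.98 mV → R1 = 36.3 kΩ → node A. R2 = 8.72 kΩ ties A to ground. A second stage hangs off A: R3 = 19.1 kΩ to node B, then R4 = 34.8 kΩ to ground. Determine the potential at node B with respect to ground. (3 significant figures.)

Looking into the second stage from A: R3 + R4 = 53.90 kΩ appears in parallel with R2.
R2 ‖ (R3+R4) = 7.506 kΩ.
First divider: V_A = V_CC · 7.506/(36.3 + 7.506) = 1.539 mV.
V_B = V_A × 0.6456 = 0.9934 mV.

V_B ≈ 0.993 mV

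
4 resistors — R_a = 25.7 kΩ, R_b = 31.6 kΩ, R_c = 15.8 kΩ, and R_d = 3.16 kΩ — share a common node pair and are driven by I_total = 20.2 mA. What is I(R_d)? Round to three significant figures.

Conductances: ΣG = 1/25.7 + 1/31.6 + 1/15.8 + 1/3.16 = 0.4503 (1/kΩ).
By the current-divider rule, I = I_total · G_k/ΣG = 20.2 × 0.7028 = 14.20 mA.

I ≈ 14.2 mA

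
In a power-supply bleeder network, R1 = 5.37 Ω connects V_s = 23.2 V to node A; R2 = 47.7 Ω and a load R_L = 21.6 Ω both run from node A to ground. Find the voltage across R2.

First combine the lower leg with the load: R2 ‖ R_L = 14.87 Ω.
Voltage divider with the loaded lower leg: V_out = 23.2 × 14.87/(5.37 + 14.87) = 23.2 × 0.7347 = 17.04 V.

V_out ≈ 17.0 V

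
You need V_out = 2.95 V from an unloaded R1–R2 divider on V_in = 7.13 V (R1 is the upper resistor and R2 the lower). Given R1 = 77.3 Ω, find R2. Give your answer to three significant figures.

R2 ≈ 54.6 Ω

V_out/V_in = R2/(R1+R2) = 0.4137.
R2 = R1 · 0.4137/(1 − 0.4137) = 54.55 Ω.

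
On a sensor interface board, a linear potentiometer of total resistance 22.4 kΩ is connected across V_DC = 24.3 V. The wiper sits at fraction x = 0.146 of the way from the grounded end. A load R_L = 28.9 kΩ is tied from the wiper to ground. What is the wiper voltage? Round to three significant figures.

Lower segment x·R_p = 3.270 kΩ; upper segment (1−x)·R_p = 19.13 kΩ.
R_L loads the lower segment: effective lower R = 2.938 kΩ.
Loaded-divider output: V_out = 24.3 × 0.1331 = 3.235 V.
(Unloaded: V_out = x·V_DC = 3.55 V.)

V_out ≈ 3.24 V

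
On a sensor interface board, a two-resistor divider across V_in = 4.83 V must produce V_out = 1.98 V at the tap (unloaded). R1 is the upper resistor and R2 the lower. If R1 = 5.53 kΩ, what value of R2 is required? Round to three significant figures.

R2 ≈ 3.84 kΩ

The divider ratio is R2/(R1+R2) = 1.98/4.83 = 0.4099.
So R2 = R1 · V_out/(V_in − V_out) = 5.53 × 1.98/(4.83 − 1.98) = 5.53 × 0.6947 = 3.842 kΩ.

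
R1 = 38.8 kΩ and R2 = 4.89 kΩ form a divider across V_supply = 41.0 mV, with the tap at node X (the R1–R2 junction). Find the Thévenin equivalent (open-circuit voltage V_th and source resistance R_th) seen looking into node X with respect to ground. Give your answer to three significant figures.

V_th ≈ 4.59 mV, R_th ≈ 4.34 kΩ

Open-circuit (no load on X): V_th = V_supply · R2/(R1 + R2) = 41.0 × 4.89/(38.80 + 4.89) = 4.589 mV.
With V_supply suppressed (replaced by a short), R_th = R1 ‖ R2 = (38.80 × 4.89)/(38.80 + 4.89) = 4.343 kΩ.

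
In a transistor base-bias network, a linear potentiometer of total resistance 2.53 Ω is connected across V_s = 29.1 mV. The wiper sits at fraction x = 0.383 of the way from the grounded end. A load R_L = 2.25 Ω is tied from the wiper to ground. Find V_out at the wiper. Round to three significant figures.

V_out ≈ 8.81 mV

Split the track: R_lower = x·R_p = 0.9690 Ω, R_upper = (1−x)·R_p = 1.561 Ω.
(x·R_p) ‖ R_L = 0.6773 Ω.
V_out = 29.1 × 0.6773/(1.561 + 0.6773) = 8.806 mV.
(Unloaded: V_out = x·V_s = 11.1 mV.)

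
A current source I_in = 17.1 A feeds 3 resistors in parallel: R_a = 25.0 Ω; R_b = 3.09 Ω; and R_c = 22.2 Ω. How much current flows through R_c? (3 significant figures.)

ΣG = 1/25.0 + 1/3.09 + 1/22.2 = 0.4087.
Current divider: I(R_c) = I_in · G_k/ΣG = 17.1 × (0.04505/0.4087) = 17.1 × 0.1102 = 1.885 A.

I ≈ 1.88 A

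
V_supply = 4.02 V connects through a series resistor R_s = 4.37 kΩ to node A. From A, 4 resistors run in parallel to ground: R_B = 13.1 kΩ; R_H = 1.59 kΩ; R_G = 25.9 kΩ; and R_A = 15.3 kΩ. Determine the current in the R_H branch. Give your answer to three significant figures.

Parallel bank: R_p = 1/(1/13.1 + 1/1.59 + 1/25.9 + 1/15.3) = 1.236 kΩ.
V_A by voltage divider: V_A = 4.02 × 1.236/(4.37 + 1.236) = 0.8862 V.
I(R_H) = V_A / R_H = 0.8862/1.59 = 0.5573 mA.
(Equivalently: I_total = 0.7171 mA, then current-divider fraction G_k/ΣG = 0.7772.)

I ≈ 0.557 mA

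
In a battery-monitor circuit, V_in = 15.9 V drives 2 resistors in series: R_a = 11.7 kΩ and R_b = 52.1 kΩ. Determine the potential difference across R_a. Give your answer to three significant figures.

V ≈ 2.92 V

ΣR = 11.7 + 52.1 = 63.80 kΩ.
V = V_in · R/ΣR = 15.9 × 0.1834 = 2.916 V.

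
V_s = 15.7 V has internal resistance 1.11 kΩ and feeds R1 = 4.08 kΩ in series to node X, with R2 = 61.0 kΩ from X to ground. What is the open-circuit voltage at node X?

R1' = 1.11 + 4.08 = 5.190 kΩ (source resistance + R1).
With X open, the divider is unloaded: V_th = 15.7 × 61.0/66.19 = 14.47 V.

V_th ≈ 14.5 V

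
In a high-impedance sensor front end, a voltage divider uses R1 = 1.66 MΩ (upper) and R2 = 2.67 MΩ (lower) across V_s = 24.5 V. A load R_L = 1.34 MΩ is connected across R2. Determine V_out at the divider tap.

V_out ≈ 8.56 V

R2 ‖ R_L = (2.67 × 1.34)/(2.67 + 1.34) = 0.8922 MΩ.
Now apply the divider: V_out = 24.5 × 0.3496 = 8.565 V.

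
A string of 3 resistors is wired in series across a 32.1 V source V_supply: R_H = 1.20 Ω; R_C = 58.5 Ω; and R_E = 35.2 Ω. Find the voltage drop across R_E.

V ≈ 11.9 V

Total series resistance ΣR = 1.20 + 58.5 + 35.2 = 94.90 Ω.
Voltage divider: V = V_supply · (35.20 / 94.90) = 32.1 × 0.3709 = 11.91 V.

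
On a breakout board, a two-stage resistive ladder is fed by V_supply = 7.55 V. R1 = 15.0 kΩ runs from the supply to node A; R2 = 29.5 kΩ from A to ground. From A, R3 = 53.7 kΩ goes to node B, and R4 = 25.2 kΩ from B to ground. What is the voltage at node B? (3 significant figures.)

Looking into the second stage from A: R3 + R4 = 78.90 kΩ appears in parallel with R2.
R2 ‖ (R3+R4) = 21.47 kΩ.
So V_A = 7.55 × 0.5887 = 4.445 V.
Then the unloaded second divider: V_B = V_A × R4/(R3+R4) = 4.445 × 0.3194 = 1.420 V.

V_B ≈ 1.42 V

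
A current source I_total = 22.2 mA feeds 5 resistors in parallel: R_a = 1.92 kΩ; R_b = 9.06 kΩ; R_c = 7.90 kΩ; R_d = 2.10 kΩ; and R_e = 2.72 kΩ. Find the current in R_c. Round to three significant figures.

Total conductance ΣG = 1/1.92 + 1/9.06 + 1/7.90 + 1/2.10 + 1/2.72 = 1.602 (units of 1/kΩ).
Current divider: I(R_c) = I_total · G_k/ΣG = 22.2 × (0.1266/1.602) = 22.2 × 0.07903 = 1.755 mA.

I ≈ 1.75 mA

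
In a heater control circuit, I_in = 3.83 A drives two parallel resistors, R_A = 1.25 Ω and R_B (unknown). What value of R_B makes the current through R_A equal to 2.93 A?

R_B ≈ 4.07 Ω

In a two-way split, I_A/I_in = R_B/(R_A + R_B).
With f = 0.7650, R_B = R_A · f/(1−f) = 1.25 × 3.256 = 4.069 Ω.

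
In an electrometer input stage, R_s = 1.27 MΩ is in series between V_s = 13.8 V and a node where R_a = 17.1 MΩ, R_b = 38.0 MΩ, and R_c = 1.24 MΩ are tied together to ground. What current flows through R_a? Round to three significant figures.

I ≈ 0.379 µA

Combine the parallel branches: R_p = (1/17.1 + 1/38.0 + 1/1.24)⁻¹ = 1.122 MΩ.
V_A = 13.8 × 1.122/2.392 = 6.473 V.
Branch current I = V_A/R_a = 6.473/17.1 = 0.3785 µA.
(Equivalently: I_total = 5.769 µA, then current-divider fraction G_k/ΣG = 0.06562.)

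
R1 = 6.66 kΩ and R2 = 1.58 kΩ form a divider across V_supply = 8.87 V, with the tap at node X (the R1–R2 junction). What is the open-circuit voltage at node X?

V_th is the unloaded tap voltage: V_supply · R2/(R1+R2) = 8.87 × 0.1917 = 1.701 V.

V_th ≈ 1.70 V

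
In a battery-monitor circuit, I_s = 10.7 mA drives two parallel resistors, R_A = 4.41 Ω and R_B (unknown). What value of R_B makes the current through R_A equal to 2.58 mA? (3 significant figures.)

The fraction through R_A equals R_B/(R_A+R_B).
With f = 0.2411, R_B = R_A · f/(1−f) = 4.41 × 0.3177 = 1.401 Ω.

R_B ≈ 1.40 Ω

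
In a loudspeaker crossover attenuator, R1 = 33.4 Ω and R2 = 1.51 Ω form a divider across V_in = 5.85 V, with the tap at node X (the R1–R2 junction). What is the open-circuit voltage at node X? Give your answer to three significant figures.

V_th ≈ 0.253 V

With X open, the divider is unloaded: V_th = 5.85 × 1.51/34.91 = 0.2530 V.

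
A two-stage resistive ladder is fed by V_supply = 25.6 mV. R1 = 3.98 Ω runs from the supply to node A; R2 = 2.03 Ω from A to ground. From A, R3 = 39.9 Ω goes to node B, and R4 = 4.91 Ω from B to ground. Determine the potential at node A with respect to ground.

V_A ≈ 8.40 mV

Looking into the second stage from A: R3 + R4 = 44.81 Ω appears in parallel with R2.
Effective lower resistance at A: R2 ‖ 44.81 = 1.942 Ω.
V_A = 25.6 × 1.942/(3.98 + 1.942) = 8.395 mV.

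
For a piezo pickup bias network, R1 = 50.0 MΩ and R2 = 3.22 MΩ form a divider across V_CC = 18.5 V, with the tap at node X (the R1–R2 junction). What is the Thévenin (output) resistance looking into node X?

R_th ≈ 3.03 MΩ

Zeroing V_CC shorts the top of R1 to ground, so R_th = R1 ‖ R2 = 3.025 MΩ.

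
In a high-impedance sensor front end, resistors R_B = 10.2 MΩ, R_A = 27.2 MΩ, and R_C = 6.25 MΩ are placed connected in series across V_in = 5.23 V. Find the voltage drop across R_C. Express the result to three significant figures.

Series total: ΣR = 10.2 + 27.2 + 6.25 = 43.65 MΩ.
V = V_in · R/ΣR = 5.23 × 0.1432 = 0.7489 V.

V ≈ 0.749 V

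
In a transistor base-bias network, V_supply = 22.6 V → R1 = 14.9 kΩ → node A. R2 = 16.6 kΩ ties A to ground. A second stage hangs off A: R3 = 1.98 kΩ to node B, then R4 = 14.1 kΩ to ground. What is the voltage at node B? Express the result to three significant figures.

V_B ≈ 7.02 V

Node A sees R2 in parallel with the series input of stage 2, R3 + R4 = 16.08 kΩ.
R2 ‖ (R3+R4) = 8.168 kΩ.
So V_A = 22.6 × 0.3541 = 8.002 V.
Stage 2 is unloaded, so V_B = V_A · R4/(R3+R4) = 8.002 × 14.1/16.08 = 7.017 V.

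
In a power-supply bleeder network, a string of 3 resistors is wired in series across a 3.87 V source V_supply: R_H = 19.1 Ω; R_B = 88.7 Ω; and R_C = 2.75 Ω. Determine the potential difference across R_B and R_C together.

Total series resistance ΣR = 19.1 + 88.7 + 2.75 = 110.6 Ω.
R_{R_B..R_C} = 88.7 + 2.75 = 91.45 Ω.
Voltage divider: V = V_supply · (91.45 / 110.6) = 3.87 × 0.8272 = 3.201 V.

V ≈ 3.20 V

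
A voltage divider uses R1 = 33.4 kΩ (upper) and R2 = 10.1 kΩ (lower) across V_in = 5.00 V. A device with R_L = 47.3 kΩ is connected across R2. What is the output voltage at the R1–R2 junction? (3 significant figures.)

V_out ≈ 0.997 V

First combine the lower leg with the load: R2 ‖ R_L = 8.323 kΩ.
Now apply the divider: V_out = 5.00 × 0.1995 = 0.9974 V.
(Unloaded it would be 1.16 V; the load pulls it down.)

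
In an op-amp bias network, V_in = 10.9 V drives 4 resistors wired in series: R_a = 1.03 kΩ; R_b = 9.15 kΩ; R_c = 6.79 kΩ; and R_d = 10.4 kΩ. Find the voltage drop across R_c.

Total series resistance ΣR = 1.03 + 9.15 + 6.79 + 10.4 = 27.37 kΩ.
By the voltage-divider rule, V = 10.9 × 6.790/27.37 = 2.704 V.

V ≈ 2.70 V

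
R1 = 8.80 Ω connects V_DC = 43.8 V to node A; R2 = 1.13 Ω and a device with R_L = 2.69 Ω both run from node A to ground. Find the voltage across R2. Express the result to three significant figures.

V_out ≈ 3.63 V

R2 ‖ R_L = (1.13 × 2.69)/(1.13 + 2.69) = 0.7957 Ω.
Voltage divider with the loaded lower leg: V_out = 43.8 × 0.7957/(8.80 + 0.7957) = 43.8 × 0.08293 = 3.632 V.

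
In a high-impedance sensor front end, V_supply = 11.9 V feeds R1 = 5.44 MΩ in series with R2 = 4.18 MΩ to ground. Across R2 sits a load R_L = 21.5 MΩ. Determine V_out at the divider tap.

V_out ≈ 4.66 V

First combine the lower leg with the load: R2 ‖ R_L = 3.500 MΩ.
Now apply the divider: V_out = 11.9 × 0.3915 = 4.659 V.
(Unloaded it would be 5.17 V; the load pulls it down.)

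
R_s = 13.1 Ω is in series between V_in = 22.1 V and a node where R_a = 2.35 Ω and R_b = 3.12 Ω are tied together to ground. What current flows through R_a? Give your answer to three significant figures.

I ≈ 0.873 A

Combine the parallel branches: R_p = (1/2.35 + 1/3.12)⁻¹ = 1.340 Ω.
V_A by voltage divider: V_A = 22.1 × 1.340/(13.1 + 1.340) = 2.051 V.
I(R_a) = V_A / R_a = 2.051/2.35 = 0.8729 A.
(Equivalently: I_total = 1.530 A, then current-divider fraction G_k/ΣG = 0.5704.)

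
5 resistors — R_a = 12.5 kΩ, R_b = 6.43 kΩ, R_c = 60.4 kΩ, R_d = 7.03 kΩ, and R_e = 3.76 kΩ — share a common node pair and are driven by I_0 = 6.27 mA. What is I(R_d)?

ΣG = 1/12.5 + 1/6.43 + 1/60.4 + 1/7.03 + 1/3.76 = 0.6603.
Current divider: I(R_d) = I_0 · G_k/ΣG = 6.27 × (0.1422/0.6603) = 6.27 × 0.2154 = 1.351 mA.

I ≈ 1.35 mA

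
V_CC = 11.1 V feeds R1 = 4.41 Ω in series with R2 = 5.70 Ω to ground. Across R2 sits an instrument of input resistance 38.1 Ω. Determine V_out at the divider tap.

First combine the lower leg with the load: R2 ‖ R_L = 4.958 Ω.
Then V_out = V_CC · R2'/(R1 + R2') = 11.1 × 4.958/9.368 = 5.875 V.
(Unloaded it would be 6.26 V; the load pulls it down.)

V_out ≈ 5.87 V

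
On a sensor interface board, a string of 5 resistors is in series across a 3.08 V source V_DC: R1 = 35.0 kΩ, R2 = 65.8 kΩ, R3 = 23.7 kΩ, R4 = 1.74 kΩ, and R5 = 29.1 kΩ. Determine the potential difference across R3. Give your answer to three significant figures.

ΣR = 35.0 + 65.8 + 23.7 + 1.74 + 29.1 = 155.3 kΩ.
Voltage divider: V = V_DC · (23.70 / 155.3) = 3.08 × 0.1526 = 0.4699 V.

V ≈ 0.470 V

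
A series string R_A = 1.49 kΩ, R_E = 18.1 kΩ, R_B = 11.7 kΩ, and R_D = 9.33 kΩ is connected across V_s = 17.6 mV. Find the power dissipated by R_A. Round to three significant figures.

P ≈ 0.280 nW

ΣR = 40.62 kΩ → I = 17.6/40.62 = 0.4333 µA.
P = I²R = 0.1877 × 1.49 = 0.2797 nW.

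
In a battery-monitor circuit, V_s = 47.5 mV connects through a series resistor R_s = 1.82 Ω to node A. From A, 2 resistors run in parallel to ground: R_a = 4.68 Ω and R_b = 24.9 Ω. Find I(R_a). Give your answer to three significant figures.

Parallel bank: R_p = 1/(1/4.68 + 1/24.9) = 3.940 Ω.
V_A by voltage divider: V_A = 47.5 × 3.940/(1.82 + 3.940) = 32.49 mV.
I(R_a) = V_A / R_a = 32.49/4.68 = 6.942 mA.
(Equivalently: I_total = 8.247 mA, then current-divider fraction G_k/ΣG = 0.8418.)

I ≈ 6.94 mA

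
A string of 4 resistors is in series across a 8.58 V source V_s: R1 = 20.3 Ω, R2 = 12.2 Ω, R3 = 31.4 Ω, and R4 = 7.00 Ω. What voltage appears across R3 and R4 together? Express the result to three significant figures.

ΣR = 20.3 + 12.2 + 31.4 + 7.00 = 70.90 Ω.
R_{R3..R4} = 31.4 + 7.00 = 38.40 Ω.
By the voltage-divider rule, V = 8.58 × 38.40/70.90 = 4.647 V.

V ≈ 4.65 V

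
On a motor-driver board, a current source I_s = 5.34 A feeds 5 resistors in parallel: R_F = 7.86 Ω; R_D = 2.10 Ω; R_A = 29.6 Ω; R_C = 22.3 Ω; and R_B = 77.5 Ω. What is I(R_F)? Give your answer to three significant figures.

ΣG = 1/7.86 + 1/2.10 + 1/29.6 + 1/22.3 + 1/77.5 = 0.6949.
R_F takes the fraction G_k/ΣG = 0.1272/0.6949 = 0.1831, so I = 5.34 × 0.1831 = 0.9776 A.

I ≈ 0.978 A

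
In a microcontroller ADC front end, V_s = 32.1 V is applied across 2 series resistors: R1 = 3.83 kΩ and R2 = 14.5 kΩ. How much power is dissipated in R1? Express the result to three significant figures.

P ≈ 11.7 mW

ΣR = 18.33 kΩ → I = 32.1/18.33 = 1.751 mA.
P(R1) = I²·R1 = (1.751)² × 3.83 = 11.75 mW.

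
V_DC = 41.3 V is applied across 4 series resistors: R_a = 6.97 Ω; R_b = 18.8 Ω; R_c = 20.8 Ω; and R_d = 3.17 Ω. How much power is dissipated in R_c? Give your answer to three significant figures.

P ≈ 14.3 W

ΣR = 49.74 Ω → I = 41.3/49.74 = 0.8303 A.
P(R_c) = I²·R_c = (0.8303)² × 20.8 = 14.34 W.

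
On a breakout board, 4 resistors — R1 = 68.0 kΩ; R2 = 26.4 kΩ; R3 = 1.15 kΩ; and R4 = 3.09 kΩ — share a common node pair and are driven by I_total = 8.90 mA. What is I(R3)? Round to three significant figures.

I ≈ 6.21 mA

Total conductance ΣG = 1/68.0 + 1/26.4 + 1/1.15 + 1/3.09 = 1.246 (units of 1/kΩ).
R3 takes the fraction G_k/ΣG = 0.8696/1.246 = 0.6980, so I = 8.90 × 0.6980 = 6.212 mA.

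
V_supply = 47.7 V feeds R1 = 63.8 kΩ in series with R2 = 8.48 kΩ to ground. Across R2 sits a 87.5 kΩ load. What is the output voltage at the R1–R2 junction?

V_out ≈ 5.16 V

First combine the lower leg with the load: R2 ‖ R_L = 7.731 kΩ.
Voltage divider with the loaded lower leg: V_out = 47.7 × 7.731/(63.8 + 7.731) = 47.7 × 0.1081 = 5.155 V.
(Unloaded it would be 5.60 V; the load pulls it down.)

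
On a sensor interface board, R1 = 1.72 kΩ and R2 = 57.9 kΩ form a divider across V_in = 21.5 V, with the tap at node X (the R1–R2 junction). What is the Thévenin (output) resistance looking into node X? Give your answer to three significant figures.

Looking into X with the source shorted: R_th = R1·R2/(R1+R2) = 1.720 × 57.9/59.62 = 1.670 kΩ.

R_th ≈ 1.67 kΩ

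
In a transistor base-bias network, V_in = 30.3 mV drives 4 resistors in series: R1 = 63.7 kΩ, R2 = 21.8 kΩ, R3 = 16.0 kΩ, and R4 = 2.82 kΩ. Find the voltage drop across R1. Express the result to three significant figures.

ΣR = 63.7 + 21.8 + 16.0 + 2.82 = 104.3 kΩ.
Voltage divider: V = V_in · (63.70 / 104.3) = 30.3 × 0.6106 = 18.50 mV.

V ≈ 18.5 mV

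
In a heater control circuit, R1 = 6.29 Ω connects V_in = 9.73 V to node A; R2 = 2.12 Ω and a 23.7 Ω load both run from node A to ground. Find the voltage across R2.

R2 ‖ R_L = (2.12 × 23.7)/(2.12 + 23.7) = 1.946 Ω.
Then V_out = V_in · R2'/(R1 + R2') = 9.73 × 1.946/8.236 = 2.299 V.
(Unloaded it would be 2.45 V; the load pulls it down.)

V_out ≈ 2.30 V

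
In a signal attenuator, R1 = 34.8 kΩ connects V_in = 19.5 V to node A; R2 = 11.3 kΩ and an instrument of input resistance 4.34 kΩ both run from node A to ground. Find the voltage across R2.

The load sits in parallel with R2, giving an effective lower resistance R2' = R2·R_L/(R2+R_L) = 3.136 kΩ.
Voltage divider with the loaded lower leg: V_out = 19.5 × 3.136/(34.8 + 3.136) = 19.5 × 0.08266 = 1.612 V.
(Unloaded it would be 4.78 V; the load pulls it down.)

V_out ≈ 1.61 V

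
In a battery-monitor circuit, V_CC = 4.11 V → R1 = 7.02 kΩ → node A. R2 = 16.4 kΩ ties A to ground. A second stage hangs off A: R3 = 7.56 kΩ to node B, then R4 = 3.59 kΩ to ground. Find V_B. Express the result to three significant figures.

Node A sees R2 in parallel with the series input of stage 2, R3 + R4 = 11.15 kΩ.
Effective lower resistance at A: R2 ‖ 11.15 = 6.637 kΩ.
So V_A = 4.11 × 0.4860 = 1.997 V.
V_B = V_A × 0.3220 = 0.6431 V.

V_B ≈ 0.643 V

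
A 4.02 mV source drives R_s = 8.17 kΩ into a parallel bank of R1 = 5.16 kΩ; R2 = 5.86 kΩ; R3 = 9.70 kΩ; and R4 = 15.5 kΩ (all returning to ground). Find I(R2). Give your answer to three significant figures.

Parallel bank: R_p = 1/(1/5.16 + 1/5.86 + 1/9.70 + 1/15.5) = 1.880 kΩ.
Node voltage V_A = V_DC · R_p/(R_s + R_p) = 4.02 × 0.1870 = 0.7518 mV.
I(R2) = V_A / R2 = 0.7518/5.86 = 0.1283 µA.

I ≈ 0.128 µA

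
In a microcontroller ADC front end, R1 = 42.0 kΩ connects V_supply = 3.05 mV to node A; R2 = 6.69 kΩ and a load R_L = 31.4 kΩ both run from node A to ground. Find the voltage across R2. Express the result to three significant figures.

First combine the lower leg with the load: R2 ‖ R_L = 5.515 kΩ.
Voltage divider with the loaded lower leg: V_out = 3.05 × 5.515/(42.0 + 5.515) = 3.05 × 0.1161 = 0.3540 mV.
(Unloaded it would be 0.419 mV; the load pulls it down.)

V_out ≈ 0.354 mV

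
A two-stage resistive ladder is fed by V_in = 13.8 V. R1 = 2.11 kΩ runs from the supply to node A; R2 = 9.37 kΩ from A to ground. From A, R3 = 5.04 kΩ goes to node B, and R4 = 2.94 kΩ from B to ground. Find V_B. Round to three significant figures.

Node A sees R2 in parallel with the series input of stage 2, R3 + R4 = 7.980 kΩ.
R2 ‖ (R3+R4) = 4.310 kΩ.
V_A = 13.8 × 4.310/(2.11 + 4.310) = 9.264 V.
Stage 2 is unloaded, so V_B = V_A · R4/(R3+R4) = 9.264 × 2.94/7.980 = 3.413 V.

V_B ≈ 3.41 V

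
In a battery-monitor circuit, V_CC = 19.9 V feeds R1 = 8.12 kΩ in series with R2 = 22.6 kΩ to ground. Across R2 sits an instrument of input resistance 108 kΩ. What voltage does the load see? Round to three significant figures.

V_out ≈ 13.9 V

First combine the lower leg with the load: R2 ‖ R_L = 18.69 kΩ.
Now apply the divider: V_out = 19.9 × 0.6971 = 13.87 V.
(Unloaded it would be 14.6 V; the load pulls it down.)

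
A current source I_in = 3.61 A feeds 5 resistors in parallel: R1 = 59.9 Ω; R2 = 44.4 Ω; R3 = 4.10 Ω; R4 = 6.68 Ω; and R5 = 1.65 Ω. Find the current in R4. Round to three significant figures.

I ≈ 0.520 A

Conductances: ΣG = 1/59.9 + 1/44.4 + 1/4.10 + 1/6.68 + 1/1.65 = 1.039 (1/Ω).
Current divider: I(R4) = I_in · G_k/ΣG = 3.61 × (0.1497/1.039) = 3.61 × 0.1441 = 0.5202 A.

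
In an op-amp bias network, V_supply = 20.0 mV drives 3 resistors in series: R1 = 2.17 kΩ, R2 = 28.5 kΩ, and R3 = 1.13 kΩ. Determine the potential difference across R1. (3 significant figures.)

ΣR = 2.17 + 28.5 + 1.13 = 31.80 kΩ.
By the voltage-divider rule, V = 20.0 × 2.170/31.80 = 1.365 mV.

V ≈ 1.36 mV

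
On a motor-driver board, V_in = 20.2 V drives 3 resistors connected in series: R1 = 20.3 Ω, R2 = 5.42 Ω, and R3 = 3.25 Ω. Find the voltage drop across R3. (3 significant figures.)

Series total: ΣR = 20.3 + 5.42 + 3.25 = 28.97 Ω.
By the voltage-divider rule, V = 20.2 × 3.250/28.97 = 2.266 V.

V ≈ 2.27 V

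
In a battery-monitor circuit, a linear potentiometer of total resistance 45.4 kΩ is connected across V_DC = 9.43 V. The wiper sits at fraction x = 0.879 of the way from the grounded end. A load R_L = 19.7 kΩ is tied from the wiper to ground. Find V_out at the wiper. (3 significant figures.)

Split the track: R_lower = x·R_p = 39.91 kΩ, R_upper = (1−x)·R_p = 5.493 kΩ.
Lower segment in parallel with the load: 39.91 ‖ 19.7 = 13.19 kΩ.
Loaded-divider output: V_out = 9.43 × 0.7060 = 6.657 V.

V_out ≈ 6.66 V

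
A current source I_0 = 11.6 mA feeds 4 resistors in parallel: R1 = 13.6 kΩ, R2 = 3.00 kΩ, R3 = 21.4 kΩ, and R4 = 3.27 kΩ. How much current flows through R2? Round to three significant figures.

I ≈ 5.09 mA

Conductances: ΣG = 1/13.6 + 1/3.00 + 1/21.4 + 1/3.27 = 0.7594 (1/kΩ).
Current divider: I(R2) = I_0 · G_k/ΣG = 11.6 × (0.3333/0.7594) = 11.6 × 0.4389 = 5.092 mA.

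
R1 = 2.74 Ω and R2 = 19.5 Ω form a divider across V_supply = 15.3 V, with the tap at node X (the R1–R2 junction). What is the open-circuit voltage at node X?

V_th ≈ 13.4 V

Open-circuit (no load on X): V_th = V_supply · R2/(R1 + R2) = 15.3 × 19.5/(2.740 + 19.5) = 13.42 V.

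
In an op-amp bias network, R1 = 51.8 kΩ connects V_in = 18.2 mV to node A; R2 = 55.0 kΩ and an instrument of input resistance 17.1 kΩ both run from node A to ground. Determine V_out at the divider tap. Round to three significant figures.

R2 ‖ R_L = (55.0 × 17.1)/(55.0 + 17.1) = 13.04 kΩ.
Then V_out = V_in · R2'/(R1 + R2') = 18.2 × 13.04/64.84 = 3.661 mV.

V_out ≈ 3.66 mV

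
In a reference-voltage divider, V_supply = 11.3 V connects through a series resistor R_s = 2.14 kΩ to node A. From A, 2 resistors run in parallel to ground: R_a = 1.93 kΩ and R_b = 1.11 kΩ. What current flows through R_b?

I ≈ 2.52 mA

Equivalent of the parallel group: R_p = 0.7047 kΩ.
V_A = 11.3 × 0.7047/2.845 = 2.799 V.
I(R_b) = V_A / R_b = 2.799/1.11 = 2.522 mA.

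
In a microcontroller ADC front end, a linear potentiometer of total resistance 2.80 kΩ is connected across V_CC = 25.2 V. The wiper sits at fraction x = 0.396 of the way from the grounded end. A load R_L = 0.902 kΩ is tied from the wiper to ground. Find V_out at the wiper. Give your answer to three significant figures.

Lower segment x·R_p = 1.109 kΩ; upper segment (1−x)·R_p = 1.691 kΩ.
Lower segment in parallel with the load: 1.109 ‖ 0.902 = 0.4974 kΩ.
Loaded-divider output: V_out = 25.2 × 0.2273 = 5.727 V.
(Unloaded: V_out = x·V_CC = 9.98 V.)

V_out ≈ 5.73 V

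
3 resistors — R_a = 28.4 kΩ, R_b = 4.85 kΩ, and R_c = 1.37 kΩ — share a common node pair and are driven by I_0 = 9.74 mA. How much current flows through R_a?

Conductances: ΣG = 1/28.4 + 1/4.85 + 1/1.37 = 0.9713 (1/kΩ).
By the current-divider rule, I = I_0 · G_k/ΣG = 9.74 × 0.03625 = 0.3531 mA.

I ≈ 0.353 mA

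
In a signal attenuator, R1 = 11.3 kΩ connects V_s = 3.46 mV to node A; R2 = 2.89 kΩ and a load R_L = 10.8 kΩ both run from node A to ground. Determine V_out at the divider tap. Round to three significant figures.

R2 ‖ R_L = (2.89 × 10.8)/(2.89 + 10.8) = 2.280 kΩ.
Voltage divider with the loaded lower leg: V_out = 3.46 × 2.280/(11.3 + 2.280) = 3.46 × 0.1679 = 0.5809 mV.
(Unloaded it would be 0.705 mV; the load pulls it down.)

V_out ≈ 0.581 mV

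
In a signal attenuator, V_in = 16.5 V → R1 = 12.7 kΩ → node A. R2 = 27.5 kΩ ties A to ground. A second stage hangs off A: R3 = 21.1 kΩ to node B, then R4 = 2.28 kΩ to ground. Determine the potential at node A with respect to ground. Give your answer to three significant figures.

V_A ≈ 8.23 V

The second stage (R3 + R4 = 23.38 kΩ) loads node A in parallel with R2.
Effective lower resistance at A: R2 ‖ 23.38 = 12.64 kΩ.
So V_A = 16.5 × 0.4987 = 8.229 V.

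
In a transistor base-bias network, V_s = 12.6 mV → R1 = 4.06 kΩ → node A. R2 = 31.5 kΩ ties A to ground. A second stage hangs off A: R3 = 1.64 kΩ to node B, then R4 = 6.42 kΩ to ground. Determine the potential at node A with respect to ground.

V_A ≈ 7.72 mV

Looking into the second stage from A: R3 + R4 = 8.060 kΩ appears in parallel with R2.
R2 ‖ (R3+R4) = 6.418 kΩ.
So V_A = 12.6 × 0.6125 = 7.718 mV.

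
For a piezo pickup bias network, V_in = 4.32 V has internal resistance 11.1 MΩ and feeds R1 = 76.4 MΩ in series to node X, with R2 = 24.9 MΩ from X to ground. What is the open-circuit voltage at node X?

R1' = 11.1 + 76.4 = 87.50 MΩ (source resistance + R1).
With X open, the divider is unloaded: V_th = 4.32 × 24.9/112.4 = 0.9570 V.

V_th ≈ 0.957 V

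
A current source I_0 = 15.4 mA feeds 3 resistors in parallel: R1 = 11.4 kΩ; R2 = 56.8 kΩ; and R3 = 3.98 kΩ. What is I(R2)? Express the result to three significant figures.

Conductances: ΣG = 1/11.4 + 1/56.8 + 1/3.98 = 0.3566 (1/kΩ).
R2 takes the fraction G_k/ΣG = 0.01761/0.3566 = 0.04937, so I = 15.4 × 0.04937 = 0.7604 mA.

I ≈ 0.760 mA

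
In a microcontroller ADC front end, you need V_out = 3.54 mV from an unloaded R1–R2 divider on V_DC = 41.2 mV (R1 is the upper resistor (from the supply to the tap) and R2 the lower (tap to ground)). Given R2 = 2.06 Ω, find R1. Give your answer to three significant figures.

R1 ≈ 21.9 Ω

Required fraction k = V_out/V_DC = 0.08592.
Rearranging, R1 = R2·(1−k)/k = 2.06 × 10.64 = 21.92 Ω.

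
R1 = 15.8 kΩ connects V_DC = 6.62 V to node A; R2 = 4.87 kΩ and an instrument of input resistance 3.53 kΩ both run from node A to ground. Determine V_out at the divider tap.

V_out ≈ 0.759 V

First combine the lower leg with the load: R2 ‖ R_L = 2.047 kΩ.
Now apply the divider: V_out = 6.62 × 0.1147 = 0.7592 V.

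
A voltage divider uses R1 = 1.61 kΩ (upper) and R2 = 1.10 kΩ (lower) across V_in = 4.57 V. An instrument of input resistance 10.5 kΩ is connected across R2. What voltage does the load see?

R2 ‖ R_L = (1.10 × 10.5)/(1.10 + 10.5) = 0.9957 kΩ.
Now apply the divider: V_out = 4.57 × 0.3821 = 1.746 V.

V_out ≈ 1.75 V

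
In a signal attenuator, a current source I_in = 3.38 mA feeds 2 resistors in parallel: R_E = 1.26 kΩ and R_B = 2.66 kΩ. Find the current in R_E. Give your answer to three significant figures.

I ≈ 2.29 mA

With just two branches, the current splits inversely with resistance.
So I = 3.38 × 2.66/3.920 = 2.294 mA.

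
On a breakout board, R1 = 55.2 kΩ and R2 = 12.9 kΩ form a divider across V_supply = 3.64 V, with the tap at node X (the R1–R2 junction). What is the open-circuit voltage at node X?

With X open, the divider is unloaded: V_th = 3.64 × 12.9/68.10 = 0.6895 V.

V_th ≈ 0.690 V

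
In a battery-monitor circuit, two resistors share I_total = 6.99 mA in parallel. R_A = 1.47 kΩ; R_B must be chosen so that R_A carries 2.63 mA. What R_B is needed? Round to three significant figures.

R_B ≈ 0.887 kΩ

In a two-way split, I_A/I_total = R_B/(R_A + R_B).
With f = 0.3763, R_B = R_A · f/(1−f) = 1.47 × 0.6032 = 0.8867 kΩ.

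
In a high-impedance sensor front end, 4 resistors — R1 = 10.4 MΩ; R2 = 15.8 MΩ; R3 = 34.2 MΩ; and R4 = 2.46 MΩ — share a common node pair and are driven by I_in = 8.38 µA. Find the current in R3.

I ≈ 0.412 µA

Conductances: ΣG = 1/10.4 + 1/15.8 + 1/34.2 + 1/2.46 = 0.5952 (1/MΩ).
R3 takes the fraction G_k/ΣG = 0.02924/0.5952 = 0.04913, so I = 8.38 × 0.04913 = 0.4117 µA.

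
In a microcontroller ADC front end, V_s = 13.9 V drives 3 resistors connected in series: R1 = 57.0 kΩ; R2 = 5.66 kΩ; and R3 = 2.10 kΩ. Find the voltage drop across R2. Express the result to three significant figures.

Series total: ΣR = 57.0 + 5.66 + 2.10 = 64.76 kΩ.
By the voltage-divider rule, V = 13.9 × 5.660/64.76 = 1.215 V.

V ≈ 1.21 V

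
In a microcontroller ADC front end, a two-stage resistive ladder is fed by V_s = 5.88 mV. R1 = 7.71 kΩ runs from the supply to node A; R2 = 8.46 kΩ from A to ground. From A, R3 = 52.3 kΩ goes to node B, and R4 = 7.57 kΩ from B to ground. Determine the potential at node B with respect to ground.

Looking into the second stage from A: R3 + R4 = 59.87 kΩ appears in parallel with R2.
Effective lower resistance at A: R2 ‖ 59.87 = 7.413 kΩ.
So V_A = 5.88 × 0.4902 = 2.882 mV.
V_B = V_A × 0.1264 = 0.3644 mV.

V_B ≈ 0.364 mV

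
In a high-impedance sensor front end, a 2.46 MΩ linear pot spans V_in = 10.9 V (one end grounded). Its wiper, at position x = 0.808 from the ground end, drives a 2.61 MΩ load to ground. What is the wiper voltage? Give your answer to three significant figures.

Lower segment x·R_p = 1.988 MΩ; upper segment (1−x)·R_p = 0.4723 MΩ.
Lower segment in parallel with the load: 1.988 ‖ 2.61 = 1.128 MΩ.
Then V_out = V_in · 1.128/(0.4723 + 1.128) = 7.684 V.
(Unloaded: V_out = x·V_in = 8.81 V.)

V_out ≈ 7.68 V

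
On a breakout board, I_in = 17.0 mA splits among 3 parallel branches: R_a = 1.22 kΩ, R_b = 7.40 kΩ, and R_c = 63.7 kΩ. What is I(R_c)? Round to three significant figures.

I ≈ 0.275 mA

Conductances: ΣG = 1/1.22 + 1/7.40 + 1/63.7 = 0.9705 (1/kΩ).
R_c takes the fraction G_k/ΣG = 0.01570/0.9705 = 0.01618, so I = 17.0 × 0.01618 = 0.2750 mA.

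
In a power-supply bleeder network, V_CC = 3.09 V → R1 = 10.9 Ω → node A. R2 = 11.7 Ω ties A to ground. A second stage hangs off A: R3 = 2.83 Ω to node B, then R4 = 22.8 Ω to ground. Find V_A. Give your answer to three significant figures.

Looking into the second stage from A: R3 + R4 = 25.63 Ω appears in parallel with R2.
Effective lower resistance at A: R2 ‖ 25.63 = 8.033 Ω.
So V_A = 3.09 × 0.4243 = 1.311 V.

V_A ≈ 1.31 V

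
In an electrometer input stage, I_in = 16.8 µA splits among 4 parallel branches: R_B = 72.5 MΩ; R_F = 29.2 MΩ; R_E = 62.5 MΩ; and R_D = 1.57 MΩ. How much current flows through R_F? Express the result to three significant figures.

I ≈ 0.821 µA

Total conductance ΣG = 1/72.5 + 1/29.2 + 1/62.5 + 1/1.57 = 0.7010 (units of 1/MΩ).
R_F takes the fraction G_k/ΣG = 0.03425/0.7010 = 0.04886, so I = 16.8 × 0.04886 = 0.8208 µA.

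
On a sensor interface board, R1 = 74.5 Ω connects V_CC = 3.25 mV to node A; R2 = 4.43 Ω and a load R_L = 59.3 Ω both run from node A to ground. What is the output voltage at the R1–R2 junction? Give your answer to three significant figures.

The load sits in parallel with R2, giving an effective lower resistance R2' = R2·R_L/(R2+R_L) = 4.122 Ω.
Then V_out = V_CC · R2'/(R1 + R2') = 3.25 × 4.122/78.62 = 0.1704 mV.
(Unloaded it would be 0.182 mV; the load pulls it down.)

V_out ≈ 0.170 mV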